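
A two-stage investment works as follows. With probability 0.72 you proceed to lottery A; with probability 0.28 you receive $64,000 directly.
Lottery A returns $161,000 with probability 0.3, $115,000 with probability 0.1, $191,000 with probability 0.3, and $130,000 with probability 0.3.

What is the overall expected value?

$130,312

EV(A) = 0.3 × 161000 + 0.1 × 115000 + 0.3 × 191000 + 0.3 × 130000 = 48300 + 11500 + 57300 + 39000 = 156100
Branch B: 64000 (certain)
Overall = 0.72 × 156100 + 0.28 × 64000 = 112392 + 17920 = 130312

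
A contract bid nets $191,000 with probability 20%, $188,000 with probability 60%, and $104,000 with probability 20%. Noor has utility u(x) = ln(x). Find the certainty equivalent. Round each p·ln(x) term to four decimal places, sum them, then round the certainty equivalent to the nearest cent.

E[u] = 0.2·ln(191000) + 0.6·ln(188000) + 0.2·ln(104000) = 2.4320 + 7.2865 + 2.3104 = 12.0289
CE = e^12.0289 ≈ 167527.03

$167,527.03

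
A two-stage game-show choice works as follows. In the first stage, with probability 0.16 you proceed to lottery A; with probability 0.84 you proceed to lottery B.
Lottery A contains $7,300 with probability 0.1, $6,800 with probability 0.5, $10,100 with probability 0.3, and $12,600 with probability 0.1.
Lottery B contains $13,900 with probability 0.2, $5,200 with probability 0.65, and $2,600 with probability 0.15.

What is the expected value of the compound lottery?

$6,849.20

EV(A) = 0.1 × 7300 + 0.5 × 6800 + 0.3 × 10100 + 0.1 × 12600 = 730 + 3400 + 3030 + 1260 = 8420
EV(B) = 0.2 × 13900 + 0.65 × 5200 + 0.15 × 2600 = 2780 + 3380 + 390 = 6550
Overall = 0.16 × 8420 + 0.84 × 6550 = 1347.2 + 5502 = 6849.2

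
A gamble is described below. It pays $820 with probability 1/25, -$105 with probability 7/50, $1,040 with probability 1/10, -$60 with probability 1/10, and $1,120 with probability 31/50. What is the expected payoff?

EV = 1/25 × 820 + 7/50 × (-105) + 1/10 × 1040 + 1/10 × (-60) + 31/50 × 1120 = 32.8 − 14.7 + 104 − 6 + 694.4 = 810.5

$810.50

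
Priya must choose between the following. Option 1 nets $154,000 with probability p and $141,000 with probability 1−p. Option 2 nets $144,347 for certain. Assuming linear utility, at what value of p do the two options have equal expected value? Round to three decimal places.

p = 0.257

p·154000 + (1−p)·141000 = 144347
13000p + 141000 = 144347
p = (144347 − 141000) / 13000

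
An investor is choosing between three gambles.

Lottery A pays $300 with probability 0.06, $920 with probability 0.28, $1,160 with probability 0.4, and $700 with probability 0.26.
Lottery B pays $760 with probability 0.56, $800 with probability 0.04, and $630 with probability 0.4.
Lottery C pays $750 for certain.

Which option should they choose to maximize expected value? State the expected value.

Lottery A = 0.06 × 300 + 0.28 × 920 + 0.4 × 1160 + 0.26 × 700 = 18 + 257.6 + 464 + 182 = 921.6
Lottery B = 0.56 × 760 + 0.04 × 800 + 0.4 × 630 = 425.6 + 32 + 252 = 709.6
Lottery C: 750 (certain)

Lottery A ($921.60)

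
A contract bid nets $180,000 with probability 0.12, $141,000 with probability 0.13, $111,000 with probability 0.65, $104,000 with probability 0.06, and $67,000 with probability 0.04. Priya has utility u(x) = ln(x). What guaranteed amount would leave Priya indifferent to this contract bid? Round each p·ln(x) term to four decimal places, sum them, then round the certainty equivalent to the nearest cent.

E[u] = 0.12·ln(180000) + 0.13·ln(141000) + 0.65·ln(111000) + 0.06·ln(104000) + 0.04·ln(67000) = 1.4521 + 1.5413 + 7.5512 + 0.6931 + 0.4445 = 11.6822
CE = e^11.6822 ≈ 118444.53

$118,444.53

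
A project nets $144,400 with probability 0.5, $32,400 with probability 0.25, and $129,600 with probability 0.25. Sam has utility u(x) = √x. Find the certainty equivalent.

$105,625

E[u] = 0.5·√144400 + 0.25·√32400 + 0.25·√129600 = 0.5·380 + 0.25·180 + 0.25·360 = 325
CE = (325)² = 105625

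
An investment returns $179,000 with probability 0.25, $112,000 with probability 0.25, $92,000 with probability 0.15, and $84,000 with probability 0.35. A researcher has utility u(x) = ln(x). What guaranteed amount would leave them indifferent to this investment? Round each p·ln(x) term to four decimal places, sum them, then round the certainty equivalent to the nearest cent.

E[u] = 0.25·ln(179000) + 0.25·ln(112000) + 0.15·ln(92000) + 0.35·ln(84000) = 3.0238 + 2.9066 + 1.7144 + 3.9685 = 11.6133
CE = e^11.6133 ≈ 110558.49

$110,558.49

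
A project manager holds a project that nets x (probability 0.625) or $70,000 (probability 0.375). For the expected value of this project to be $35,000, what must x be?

0.625·x + 0.375·70000 = 35000
0.625·x = 35000 − 26250 = 8750
x = 8750 / 0.625 = 14000

x = $14,000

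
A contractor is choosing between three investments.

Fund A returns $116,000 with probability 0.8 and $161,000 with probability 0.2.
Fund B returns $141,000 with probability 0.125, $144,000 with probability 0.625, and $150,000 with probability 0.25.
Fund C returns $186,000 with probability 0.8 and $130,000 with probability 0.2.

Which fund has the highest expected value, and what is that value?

Fund C ($174,800)

Fund A = 0.8 × 116000 + 0.2 × 161000 = 92800 + 32200 = 125000
Fund B = 0.125 × 141000 + 0.625 × 144000 + 0.25 × 150000 = 17625 + 90000 + 37500 = 145125
Fund C = 0.8 × 186000 + 0.2 × 130000 = 148800 + 26000 = 174800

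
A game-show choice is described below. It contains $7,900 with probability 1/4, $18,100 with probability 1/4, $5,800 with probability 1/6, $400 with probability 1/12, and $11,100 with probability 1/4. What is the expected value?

$10,275

EV = 1/4 × 7900 + 1/4 × 18100 + 1/6 × 5800 + 1/12 × 400 + 1/4 × 11100 = 1975 + 4525 + 966.6667 + 33.3333 + 2775 = 10275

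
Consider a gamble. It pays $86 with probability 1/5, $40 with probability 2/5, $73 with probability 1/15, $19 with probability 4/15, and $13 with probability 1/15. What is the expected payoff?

EV = 1/5 × 86 + 2/5 × 40 + 1/15 × 73 + 4/15 × 19 + 1/15 × 13 = 17.2 + 16 + 4.8667 + 5.0667 + 0.8667 = 44

$44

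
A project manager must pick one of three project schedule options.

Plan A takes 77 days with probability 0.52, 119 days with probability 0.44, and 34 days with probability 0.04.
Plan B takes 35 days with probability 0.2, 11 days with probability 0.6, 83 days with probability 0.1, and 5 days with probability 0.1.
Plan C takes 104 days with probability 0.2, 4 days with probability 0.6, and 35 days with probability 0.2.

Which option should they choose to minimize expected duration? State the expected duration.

Plan B (22.4 days)

Plan A = 0.52 × 77 + 0.44 × 119 + 0.04 × 34 = 40.04 + 52.36 + 1.36 = 93.76
Plan B = 0.2 × 35 + 0.6 × 11 + 0.1 × 83 + 0.1 × 5 = 7 + 6.6 + 8.3 + 0.5 = 22.4
Plan C = 0.2 × 104 + 0.6 × 4 + 0.2 × 35 = 20.8 + 2.4 + 7 = 30.2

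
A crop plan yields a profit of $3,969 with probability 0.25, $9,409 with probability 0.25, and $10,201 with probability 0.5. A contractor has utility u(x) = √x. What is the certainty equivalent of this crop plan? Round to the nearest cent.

$8,190.25

E[u] = 0.25·√3969 + 0.25·√9409 + 0.5·√10201 = 0.25·63 + 0.25·97 + 0.5·101 = 90.5
CE = (90.5)² = 8190.25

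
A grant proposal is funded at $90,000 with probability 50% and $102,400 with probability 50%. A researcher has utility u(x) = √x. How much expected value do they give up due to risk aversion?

E[u] = 0.5·√90000 + 0.5·√102400 = 0.5·300 + 0.5·320 = 310
CE = (310)² = 96100
Risk premium = EV − CE = 96200 − 96100 = 100

$100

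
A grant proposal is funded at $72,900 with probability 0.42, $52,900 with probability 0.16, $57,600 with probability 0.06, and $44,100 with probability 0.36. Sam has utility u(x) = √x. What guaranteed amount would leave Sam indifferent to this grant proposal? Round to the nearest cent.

$57,696.04

E[u] = 0.42·√72900 + 0.16·√52900 + 0.06·√57600 + 0.36·√44100 = 0.42·270 + 0.16·230 + 0.06·240 + 0.36·210 = 240.2
CE = (240.2)² = 57696.04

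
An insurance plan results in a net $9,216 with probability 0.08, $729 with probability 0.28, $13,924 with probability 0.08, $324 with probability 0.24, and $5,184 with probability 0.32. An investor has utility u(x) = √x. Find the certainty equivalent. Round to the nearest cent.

E[u] = 0.08·√9216 + 0.28·√729 + 0.08·√13924 + 0.24·√324 + 0.32·√5184 = 0.08·96 + 0.28·27 + 0.08·118 + 0.24·18 + 0.32·72 = 52.04
CE = (52.04)² = 2708.1616

$2,708.16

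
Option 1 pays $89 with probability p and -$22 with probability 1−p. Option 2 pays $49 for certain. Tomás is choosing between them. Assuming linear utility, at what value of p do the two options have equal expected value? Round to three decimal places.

p·89 + (1−p)·(-22) = 49
111p − 22 = 49
p = (49 + 22) / 111

p = 0.640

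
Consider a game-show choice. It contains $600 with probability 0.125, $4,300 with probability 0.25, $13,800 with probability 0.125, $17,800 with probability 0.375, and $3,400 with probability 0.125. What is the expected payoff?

EV = 0.125 × 600 + 0.25 × 4300 + 0.125 × 13800 + 0.375 × 17800 + 0.125 × 3400 = 75 + 1075 + 1725 + 6675 + 425 = 9975

$9,975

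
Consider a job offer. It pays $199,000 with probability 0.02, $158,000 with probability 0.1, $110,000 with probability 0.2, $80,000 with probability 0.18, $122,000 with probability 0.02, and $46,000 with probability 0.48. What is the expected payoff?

$80,700

EV = 0.02 × 199000 + 0.1 × 158000 + 0.2 × 110000 + 0.18 × 80000 + 0.02 × 122000 + 0.48 × 46000 = 3980 + 15800 + 22000 + 14400 + 2440 + 22080 = 80700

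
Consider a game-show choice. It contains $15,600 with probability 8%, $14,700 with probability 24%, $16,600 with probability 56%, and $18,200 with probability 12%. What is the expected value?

EV = 0.08 × 15600 + 0.24 × 14700 + 0.56 × 16600 + 0.12 × 18200 = 1248 + 3528 + 9296 + 2184 = 16256

$16,256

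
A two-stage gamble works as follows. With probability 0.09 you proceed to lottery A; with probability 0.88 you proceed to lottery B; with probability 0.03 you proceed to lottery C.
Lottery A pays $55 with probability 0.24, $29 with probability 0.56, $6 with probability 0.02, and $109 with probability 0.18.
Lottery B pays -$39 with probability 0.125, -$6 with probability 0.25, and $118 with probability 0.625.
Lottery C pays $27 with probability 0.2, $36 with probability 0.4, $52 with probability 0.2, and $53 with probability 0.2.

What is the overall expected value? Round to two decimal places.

$64.94

EV(A) = 0.24 × 55 + 0.56 × 29 + 0.02 × 6 + 0.18 × 109 = 13.2 + 16.24 + 0.12 + 19.62 = 49.18
EV(B) = 0.125 × (-39) + 0.25 × (-6) + 0.625 × 118 = -4.875 − 1.5 + 73.75 = 67.375
EV(C) = 0.2 × 27 + 0.4 × 36 + 0.2 × 52 + 0.2 × 53 = 5.4 + 14.4 + 10.4 + 10.6 = 40.8
Overall = 0.09 × 49.18 + 0.88 × 67.375 + 0.03 × 40.8 = 4.4262 + 59.29 + 1.224 = 64.9402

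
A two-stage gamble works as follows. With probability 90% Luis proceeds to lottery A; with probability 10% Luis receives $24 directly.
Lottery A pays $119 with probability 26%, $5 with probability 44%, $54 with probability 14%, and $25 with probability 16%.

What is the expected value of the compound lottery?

EV(A) = 0.26 × 119 + 0.44 × 5 + 0.14 × 54 + 0.16 × 25 = 30.94 + 2.2 + 7.56 + 4 = 44.7
Branch B: 24 (certain)
Overall = 0.9 × 44.7 + 0.1 × 24 = 40.23 + 2.4 = 42.63

$42.63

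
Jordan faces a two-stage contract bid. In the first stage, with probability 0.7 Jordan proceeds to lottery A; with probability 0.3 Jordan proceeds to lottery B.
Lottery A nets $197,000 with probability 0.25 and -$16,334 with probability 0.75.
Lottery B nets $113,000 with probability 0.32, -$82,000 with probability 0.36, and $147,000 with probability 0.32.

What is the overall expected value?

$42,003.65

EV(A) = 0.25 × 197000 + 0.75 × (-16334) = 49250 − 12250.5 = 36999.5
EV(B) = 0.32 × 113000 + 0.36 × (-82000) + 0.32 × 147000 = 36160 − 29520 + 47040 = 53680
Overall = 0.7 × 36999.5 + 0.3 × 53680 = 25899.65 + 16104 = 42003.65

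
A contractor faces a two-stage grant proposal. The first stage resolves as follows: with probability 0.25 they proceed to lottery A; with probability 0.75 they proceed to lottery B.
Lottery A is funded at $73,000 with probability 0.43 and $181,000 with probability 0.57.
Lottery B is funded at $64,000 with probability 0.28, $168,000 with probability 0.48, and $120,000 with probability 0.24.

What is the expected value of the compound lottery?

EV(A) = 0.43 × 73000 + 0.57 × 181000 = 31390 + 103170 = 134560
EV(B) = 0.28 × 64000 + 0.48 × 168000 + 0.24 × 120000 = 17920 + 80640 + 28800 = 127360
Overall = 0.25 × 134560 + 0.75 × 127360 = 33640 + 95520 = 129160

$129,160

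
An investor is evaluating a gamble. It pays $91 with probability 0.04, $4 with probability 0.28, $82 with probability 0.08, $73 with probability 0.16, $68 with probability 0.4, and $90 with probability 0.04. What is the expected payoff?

$53.80

EV = 0.04 × 91 + 0.28 × 4 + 0.08 × 82 + 0.16 × 73 + 0.4 × 68 + 0.04 × 90 = 3.64 + 1.12 + 6.56 + 11.68 + 27.2 + 3.6 = 53.8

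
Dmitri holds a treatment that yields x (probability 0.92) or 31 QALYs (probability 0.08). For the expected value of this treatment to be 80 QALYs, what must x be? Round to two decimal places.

0.92·x + 0.08·31 = 80
0.92·x = 80 − 2.48 = 77.52
x = 77.52 / 0.92 = 84.2609

x = 84.26 QALYs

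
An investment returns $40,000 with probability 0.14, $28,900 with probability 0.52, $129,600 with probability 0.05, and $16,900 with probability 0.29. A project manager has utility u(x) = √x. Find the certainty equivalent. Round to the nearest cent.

$29,618.41

E[u] = 0.14·√40000 + 0.52·√28900 + 0.05·√129600 + 0.29·√16900 = 0.14·200 + 0.52·170 + 0.05·360 + 0.29·130 = 172.1
CE = (172.1)² = 29618.41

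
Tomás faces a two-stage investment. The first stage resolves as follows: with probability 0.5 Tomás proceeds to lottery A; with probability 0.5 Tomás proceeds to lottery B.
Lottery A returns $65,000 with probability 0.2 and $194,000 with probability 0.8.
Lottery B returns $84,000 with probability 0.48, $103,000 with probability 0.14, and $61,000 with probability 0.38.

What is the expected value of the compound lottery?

$123,060

EV(A) = 0.2 × 65000 + 0.8 × 194000 = 13000 + 155200 = 168200
EV(B) = 0.48 × 84000 + 0.14 × 103000 + 0.38 × 61000 = 40320 + 14420 + 23180 = 77920
Overall = 0.5 × 168200 + 0.5 × 77920 = 84100 + 38960 = 123060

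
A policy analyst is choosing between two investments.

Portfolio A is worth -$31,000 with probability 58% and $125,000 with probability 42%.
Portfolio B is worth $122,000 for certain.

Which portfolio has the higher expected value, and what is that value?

Portfolio B ($122,000)

Portfolio A = 0.58 × (-31000) + 0.42 × 125000 = -17980 + 52500 = 34520
Portfolio B: 122000 (certain)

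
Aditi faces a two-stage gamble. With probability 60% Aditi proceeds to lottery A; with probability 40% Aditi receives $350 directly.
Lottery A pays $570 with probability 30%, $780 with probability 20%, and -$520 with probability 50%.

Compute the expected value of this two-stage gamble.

$180.20

EV(A) = 0.3 × 570 + 0.2 × 780 + 0.5 × (-520) = 171 + 156 − 260 = 67
Branch B: 350 (certain)
Overall = 0.6 × 67 + 0.4 × 350 = 40.2 + 140 = 180.2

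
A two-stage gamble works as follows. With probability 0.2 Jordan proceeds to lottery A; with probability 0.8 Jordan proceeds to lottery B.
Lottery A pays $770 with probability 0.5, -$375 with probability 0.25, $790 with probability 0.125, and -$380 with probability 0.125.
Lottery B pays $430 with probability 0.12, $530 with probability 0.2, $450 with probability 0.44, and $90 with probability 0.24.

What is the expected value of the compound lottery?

EV(A) = 0.5 × 770 + 0.25 × (-375) + 0.125 × 790 + 0.125 × (-380) = 385 − 93.75 + 98.75 − 47.5 = 342.5
EV(B) = 0.12 × 430 + 0.2 × 530 + 0.44 × 450 + 0.24 × 90 = 51.6 + 106 + 198 + 21.6 = 377.2
Overall = 0.2 × 342.5 + 0.8 × 377.2 = 68.5 + 301.76 = 370.26

$370.26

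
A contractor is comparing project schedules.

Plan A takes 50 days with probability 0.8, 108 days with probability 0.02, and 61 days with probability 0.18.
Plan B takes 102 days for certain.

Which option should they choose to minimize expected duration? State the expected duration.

Plan A = 0.8 × 50 + 0.02 × 108 + 0.18 × 61 = 40 + 2.16 + 10.98 = 53.14
Plan B: 102 (certain)

Plan A (53.14 days)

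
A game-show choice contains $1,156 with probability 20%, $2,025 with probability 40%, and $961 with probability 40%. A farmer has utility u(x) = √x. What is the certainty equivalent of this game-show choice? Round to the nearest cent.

$1,383.84

E[u] = 0.2·√1156 + 0.4·√2025 + 0.4·√961 = 0.2·34 + 0.4·45 + 0.4·31 = 37.2
CE = (37.2)² = 1383.84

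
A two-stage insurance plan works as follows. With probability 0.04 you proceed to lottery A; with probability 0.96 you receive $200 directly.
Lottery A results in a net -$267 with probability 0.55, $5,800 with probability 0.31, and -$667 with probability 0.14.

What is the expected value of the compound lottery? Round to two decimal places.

$254.31

EV(A) = 0.55 × (-267) + 0.31 × 5800 + 0.14 × (-667) = -146.85 + 1798 − 93.38 = 1557.77
Branch B: 200 (certain)
Overall = 0.04 × 1557.77 + 0.96 × 200 = 62.3108 + 192 = 254.3108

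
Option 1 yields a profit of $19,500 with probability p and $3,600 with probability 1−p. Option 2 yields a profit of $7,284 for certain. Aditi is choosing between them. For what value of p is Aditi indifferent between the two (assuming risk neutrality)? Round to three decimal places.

p = 0.232

p·19500 + (1−p)·3600 = 7284
15900p + 3600 = 7284
p = (7284 − 3600) / 15900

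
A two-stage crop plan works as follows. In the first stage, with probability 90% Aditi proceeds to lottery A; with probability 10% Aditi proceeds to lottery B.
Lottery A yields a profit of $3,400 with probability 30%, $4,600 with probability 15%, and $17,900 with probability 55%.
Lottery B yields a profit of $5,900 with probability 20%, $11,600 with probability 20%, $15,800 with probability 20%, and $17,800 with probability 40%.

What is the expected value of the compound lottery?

EV(A) = 0.3 × 3400 + 0.15 × 4600 + 0.55 × 17900 = 1020 + 690 + 9845 = 11555
EV(B) = 0.2 × 5900 + 0.2 × 11600 + 0.2 × 15800 + 0.4 × 17800 = 1180 + 2320 + 3160 + 7120 = 13780
Overall = 0.9 × 11555 + 0.1 × 13780 = 10399.5 + 1378 = 11777.5

$11,777.50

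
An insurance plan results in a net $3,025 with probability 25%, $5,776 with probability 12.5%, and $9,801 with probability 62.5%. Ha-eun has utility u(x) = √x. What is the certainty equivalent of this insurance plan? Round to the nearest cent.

E[u] = 0.25·√3025 + 0.125·√5776 + 0.625·√9801 = 0.25·55 + 0.125·76 + 0.625·99 = 85.125
CE = (85.125)² = 7246.265625

$7,246.27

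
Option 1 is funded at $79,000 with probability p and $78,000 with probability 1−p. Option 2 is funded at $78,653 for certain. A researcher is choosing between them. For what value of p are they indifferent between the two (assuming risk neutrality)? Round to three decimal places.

p = 0.653

p·79000 + (1−p)·78000 = 78653
1000p + 78000 = 78653
p = (78653 − 78000) / 1000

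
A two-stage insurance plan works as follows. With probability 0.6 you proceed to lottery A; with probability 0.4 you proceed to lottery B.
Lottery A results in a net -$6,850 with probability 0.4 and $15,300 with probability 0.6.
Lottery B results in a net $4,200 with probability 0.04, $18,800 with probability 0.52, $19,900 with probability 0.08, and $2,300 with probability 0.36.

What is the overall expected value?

EV(A) = 0.4 × (-6850) + 0.6 × 15300 = -2740 + 9180 = 6440
EV(B) = 0.04 × 4200 + 0.52 × 18800 + 0.08 × 19900 + 0.36 × 2300 = 168 + 9776 + 1592 + 828 = 12364
Overall = 0.6 × 6440 + 0.4 × 12364 = 3864 + 4945.6 = 8809.6

$8,809.60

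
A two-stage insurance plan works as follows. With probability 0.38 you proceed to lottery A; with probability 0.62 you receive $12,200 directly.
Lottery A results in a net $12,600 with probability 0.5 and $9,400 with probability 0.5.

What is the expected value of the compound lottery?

EV(A) = 0.5 × 12600 + 0.5 × 9400 = 6300 + 4700 = 11000
Branch B: 12200 (certain)
Overall = 0.38 × 11000 + 0.62 × 12200 = 4180 + 7564 = 11744

$11,744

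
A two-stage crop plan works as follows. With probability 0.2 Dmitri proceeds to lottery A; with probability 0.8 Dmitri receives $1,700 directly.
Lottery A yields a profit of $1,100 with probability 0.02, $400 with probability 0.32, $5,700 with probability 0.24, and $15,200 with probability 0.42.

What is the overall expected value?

EV(A) = 0.02 × 1100 + 0.32 × 400 + 0.24 × 5700 + 0.42 × 15200 = 22 + 128 + 1368 + 6384 = 7902
Branch B: 1700 (certain)
Overall = 0.2 × 7902 + 0.8 × 1700 = 1580.4 + 1360 = 2940.4

$2,940.40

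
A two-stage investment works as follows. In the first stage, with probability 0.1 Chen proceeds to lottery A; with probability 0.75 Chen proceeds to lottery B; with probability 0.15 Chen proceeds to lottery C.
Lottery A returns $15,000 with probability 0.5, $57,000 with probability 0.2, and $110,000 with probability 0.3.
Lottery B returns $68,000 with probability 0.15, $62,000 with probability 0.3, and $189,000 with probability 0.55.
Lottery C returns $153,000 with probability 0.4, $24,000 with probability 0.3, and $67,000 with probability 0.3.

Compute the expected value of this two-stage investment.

EV(A) = 0.5 × 15000 + 0.2 × 57000 + 0.3 × 110000 = 7500 + 11400 + 33000 = 51900
EV(B) = 0.15 × 68000 + 0.3 × 62000 + 0.55 × 189000 = 10200 + 18600 + 103950 = 132750
EV(C) = 0.4 × 153000 + 0.3 × 24000 + 0.3 × 67000 = 61200 + 7200 + 20100 = 88500
Overall = 0.1 × 51900 + 0.75 × 132750 + 0.15 × 88500 = 5190 + 99562.5 + 13275 = 118027.5

$118,027.50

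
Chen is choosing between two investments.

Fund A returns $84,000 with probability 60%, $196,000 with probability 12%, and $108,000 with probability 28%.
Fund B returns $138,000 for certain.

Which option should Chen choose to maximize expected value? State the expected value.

Fund A = 0.6 × 84000 + 0.12 × 196000 + 0.28 × 108000 = 50400 + 23520 + 30240 = 104160
Fund B: 138000 (certain)

Fund B ($138,000)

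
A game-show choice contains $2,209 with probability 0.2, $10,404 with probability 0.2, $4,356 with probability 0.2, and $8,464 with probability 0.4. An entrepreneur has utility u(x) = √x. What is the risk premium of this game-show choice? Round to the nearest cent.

$411.36

E[u] = 0.2·√2209 + 0.2·√10404 + 0.2·√4356 + 0.4·√8464 = 0.2·47 + 0.2·102 + 0.2·66 + 0.4·92 = 79.8
CE = (79.8)² = 6368.04
Risk premium = EV − CE = 6779.4 − 6368.04 = 411.36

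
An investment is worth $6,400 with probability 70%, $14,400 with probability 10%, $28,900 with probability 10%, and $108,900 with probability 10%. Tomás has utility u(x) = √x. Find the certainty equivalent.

$13,924

E[u] = 0.7·√6400 + 0.1·√14400 + 0.1·√28900 + 0.1·√108900 = 0.7·80 + 0.1·120 + 0.1·170 + 0.1·330 = 118
CE = (118)² = 13924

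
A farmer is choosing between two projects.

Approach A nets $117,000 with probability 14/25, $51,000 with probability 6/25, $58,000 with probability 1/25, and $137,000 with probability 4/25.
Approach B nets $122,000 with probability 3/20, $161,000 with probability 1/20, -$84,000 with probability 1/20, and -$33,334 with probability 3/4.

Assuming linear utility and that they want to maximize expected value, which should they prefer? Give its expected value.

Approach A = 14/25 × 117000 + 6/25 × 51000 + 1/25 × 58000 + 4/25 × 137000 = 65520 + 12240 + 2320 + 21920 = 102000
Approach B = 3/20 × 122000 + 1/20 × 161000 + 1/20 × (-84000) + 3/4 × (-33334) = 18300 + 8050 − 4200 − 25000.5 = -2850.5

Approach A ($102,000)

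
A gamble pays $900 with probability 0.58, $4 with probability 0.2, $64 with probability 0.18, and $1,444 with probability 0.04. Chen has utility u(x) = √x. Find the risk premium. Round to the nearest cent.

E[u] = 0.58·√900 + 0.2·√4 + 0.18·√64 + 0.04·√1444 = 0.58·30 + 0.2·2 + 0.18·8 + 0.04·38 = 20.76
CE = (20.76)² = 430.9776
Risk premium = EV − CE = 592.08 − 430.9776 = 161.1024

$161.10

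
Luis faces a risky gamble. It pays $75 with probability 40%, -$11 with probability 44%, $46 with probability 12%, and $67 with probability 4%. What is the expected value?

EV = 0.4 × 75 + 0.44 × (-11) + 0.12 × 46 + 0.04 × 67 = 30 − 4.84 + 5.52 + 2.68 = 33.36

$33.36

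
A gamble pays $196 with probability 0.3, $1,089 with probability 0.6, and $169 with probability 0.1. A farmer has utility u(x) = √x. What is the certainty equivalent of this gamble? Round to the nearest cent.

$640.09

E[u] = 0.3·√196 + 0.6·√1089 + 0.1·√169 = 0.3·14 + 0.6·33 + 0.1·13 = 25.3
CE = (25.3)² = 640.09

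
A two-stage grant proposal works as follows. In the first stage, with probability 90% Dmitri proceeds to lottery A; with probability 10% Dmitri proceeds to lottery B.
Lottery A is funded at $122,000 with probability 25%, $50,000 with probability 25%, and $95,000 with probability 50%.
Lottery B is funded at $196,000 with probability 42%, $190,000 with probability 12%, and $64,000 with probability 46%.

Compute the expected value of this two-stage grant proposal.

EV(A) = 0.25 × 122000 + 0.25 × 50000 + 0.5 × 95000 = 30500 + 12500 + 47500 = 90500
EV(B) = 0.42 × 196000 + 0.12 × 190000 + 0.46 × 64000 = 82320 + 22800 + 29440 = 134560
Overall = 0.9 × 90500 + 0.1 × 134560 = 81450 + 13456 = 94906

$94,906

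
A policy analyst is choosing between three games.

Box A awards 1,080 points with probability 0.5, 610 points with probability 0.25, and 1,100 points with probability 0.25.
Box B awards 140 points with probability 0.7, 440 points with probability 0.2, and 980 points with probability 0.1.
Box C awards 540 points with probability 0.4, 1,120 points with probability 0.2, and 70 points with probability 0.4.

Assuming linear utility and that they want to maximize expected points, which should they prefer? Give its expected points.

Box A (967.5 points)

Box A = 0.5 × 1080 + 0.25 × 610 + 0.25 × 1100 = 540 + 152.5 + 275 = 967.5
Box B = 0.7 × 140 + 0.2 × 440 + 0.1 × 980 = 98 + 88 + 98 = 284
Box C = 0.4 × 540 + 0.2 × 1120 + 0.4 × 70 = 216 + 224 + 28 = 468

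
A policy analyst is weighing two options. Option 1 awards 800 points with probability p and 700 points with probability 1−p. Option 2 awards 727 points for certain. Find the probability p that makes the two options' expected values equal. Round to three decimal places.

p·800 + (1−p)·700 = 727
100p + 700 = 727
p = (727 − 700) / 100

p = 0.270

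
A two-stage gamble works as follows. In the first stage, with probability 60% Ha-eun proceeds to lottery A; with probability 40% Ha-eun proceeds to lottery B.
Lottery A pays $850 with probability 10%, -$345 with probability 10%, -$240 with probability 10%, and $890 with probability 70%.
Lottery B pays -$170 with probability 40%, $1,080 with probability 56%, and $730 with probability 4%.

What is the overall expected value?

$616.10

EV(A) = 0.1 × 850 + 0.1 × (-345) + 0.1 × (-240) + 0.7 × 890 = 85 − 34.5 − 24 + 623 = 649.5
EV(B) = 0.4 × (-170) + 0.56 × 1080 + 0.04 × 730 = -68 + 604.8 + 29.2 = 566
Overall = 0.6 × 649.5 + 0.4 × 566 = 389.7 + 226.4 = 616.1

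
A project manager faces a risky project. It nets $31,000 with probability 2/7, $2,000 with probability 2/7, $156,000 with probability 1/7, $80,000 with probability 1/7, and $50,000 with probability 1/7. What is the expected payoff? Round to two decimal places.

$50,285.71

EV = 2/7 × 31000 + 2/7 × 2000 + 1/7 × 156000 + 1/7 × 80000 + 1/7 × 50000 = 8857.1429 + 571.4286 + 22285.7143 + 11428.5714 + 7142.8571 = 50285.7143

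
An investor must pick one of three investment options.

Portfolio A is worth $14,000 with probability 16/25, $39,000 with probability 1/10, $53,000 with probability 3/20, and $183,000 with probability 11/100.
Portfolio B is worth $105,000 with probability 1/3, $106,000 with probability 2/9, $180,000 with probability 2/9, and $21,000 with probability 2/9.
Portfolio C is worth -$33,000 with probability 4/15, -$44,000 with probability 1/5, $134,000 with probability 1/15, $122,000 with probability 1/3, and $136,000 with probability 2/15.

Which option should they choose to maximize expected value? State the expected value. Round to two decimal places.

Portfolio A = 16/25 × 14000 + 1/10 × 39000 + 3/20 × 53000 + 11/100 × 183000 = 8960 + 3900 + 7950 + 20130 = 40940
Portfolio B = 1/3 × 105000 + 2/9 × 106000 + 2/9 × 180000 + 2/9 × 21000 = 35000 + 23555.5556 + 40000 + 4666.6667 = 103222.2222
Portfolio C = 4/15 × (-33000) + 1/5 × (-44000) + 1/15 × 134000 + 1/3 × 122000 + 2/15 × 136000 = -8800 − 8800 + 8933.3333 + 40666.6667 + 18133.3333 = 50133.3333

Portfolio B ($103,222.22)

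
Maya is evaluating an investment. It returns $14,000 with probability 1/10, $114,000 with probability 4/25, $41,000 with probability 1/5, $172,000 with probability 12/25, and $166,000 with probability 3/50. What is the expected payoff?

$120,360

EV = 1/10 × 14000 + 4/25 × 114000 + 1/5 × 41000 + 12/25 × 172000 + 3/50 × 166000 = 1400 + 18240 + 8200 + 82560 + 9960 = 120360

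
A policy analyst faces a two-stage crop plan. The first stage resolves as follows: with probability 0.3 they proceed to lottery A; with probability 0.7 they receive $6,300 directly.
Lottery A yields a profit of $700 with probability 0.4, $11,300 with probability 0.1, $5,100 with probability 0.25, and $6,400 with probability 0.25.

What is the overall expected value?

EV(A) = 0.4 × 700 + 0.1 × 11300 + 0.25 × 5100 + 0.25 × 6400 = 280 + 1130 + 1275 + 1600 = 4285
Branch B: 6300 (certain)
Overall = 0.3 × 4285 + 0.7 × 6300 = 1285.5 + 4410 = 5695.5

$5,695.50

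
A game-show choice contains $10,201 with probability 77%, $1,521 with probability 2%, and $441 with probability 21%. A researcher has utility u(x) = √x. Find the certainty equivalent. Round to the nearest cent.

$6,882.36

E[u] = 0.77·√10201 + 0.02·√1521 + 0.21·√441 = 0.77·101 + 0.02·39 + 0.21·21 = 82.96
CE = (82.96)² = 6882.3616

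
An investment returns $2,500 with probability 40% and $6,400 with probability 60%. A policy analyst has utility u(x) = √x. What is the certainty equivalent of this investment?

E[u] = 0.4·√2500 + 0.6·√6400 = 0.4·50 + 0.6·80 = 68
CE = (68)² = 4624

$4,624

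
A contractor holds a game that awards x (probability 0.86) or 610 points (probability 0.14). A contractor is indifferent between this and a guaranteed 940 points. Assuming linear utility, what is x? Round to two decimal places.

0.86·x + 0.14·610 = 940
0.86·x = 940 − 85.4 = 854.6
x = 854.6 / 0.86 = 993.7209

x = 993.72 points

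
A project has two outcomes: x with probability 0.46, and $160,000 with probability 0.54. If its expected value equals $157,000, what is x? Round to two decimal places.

0.46·x + 0.54·160000 = 157000
0.46·x = 157000 − 86400 = 70600
x = 70600 / 0.46 = 153478.2609

x = $153,478.26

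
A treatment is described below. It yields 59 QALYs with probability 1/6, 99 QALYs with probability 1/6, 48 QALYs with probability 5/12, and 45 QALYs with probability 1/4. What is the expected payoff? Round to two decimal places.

EV = 1/6 × 59 + 1/6 × 99 + 5/12 × 48 + 1/4 × 45 = 9.8333 + 16.5 + 20 + 11.25 = 57.5833

57.58 QALYs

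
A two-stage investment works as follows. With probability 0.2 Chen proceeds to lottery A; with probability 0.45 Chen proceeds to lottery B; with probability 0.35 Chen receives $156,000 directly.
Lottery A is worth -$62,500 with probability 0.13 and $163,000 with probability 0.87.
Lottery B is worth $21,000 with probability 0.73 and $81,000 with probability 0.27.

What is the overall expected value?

$98,077

EV(A) = 0.13 × (-62500) + 0.87 × 163000 = -8125 + 141810 = 133685
EV(B) = 0.73 × 21000 + 0.27 × 81000 = 15330 + 21870 = 37200
Branch C: 156000 (certain)
Overall = 0.2 × 133685 + 0.45 × 37200 + 0.35 × 156000 = 26737 + 16740 + 54600 = 98077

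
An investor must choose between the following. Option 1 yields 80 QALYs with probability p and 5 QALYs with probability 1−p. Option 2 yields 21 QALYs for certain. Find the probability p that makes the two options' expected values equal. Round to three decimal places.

p = 0.213

p·80 + (1−p)·5 = 21
75p + 5 = 21
p = (21 − 5) / 75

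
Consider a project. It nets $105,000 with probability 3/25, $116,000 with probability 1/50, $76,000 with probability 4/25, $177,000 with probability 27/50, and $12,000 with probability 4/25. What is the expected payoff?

EV = 3/25 × 105000 + 1/50 × 116000 + 4/25 × 76000 + 27/50 × 177000 + 4/25 × 12000 = 12600 + 2320 + 12160 + 95580 + 1920 = 124580

$124,580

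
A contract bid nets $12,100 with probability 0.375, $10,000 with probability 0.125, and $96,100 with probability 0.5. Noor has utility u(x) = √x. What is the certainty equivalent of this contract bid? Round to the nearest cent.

$43,576.56

E[u] = 0.375·√12100 + 0.125·√10000 + 0.5·√96100 = 0.375·110 + 0.125·100 + 0.5·310 = 208.75
CE = (208.75)² = 43576.5625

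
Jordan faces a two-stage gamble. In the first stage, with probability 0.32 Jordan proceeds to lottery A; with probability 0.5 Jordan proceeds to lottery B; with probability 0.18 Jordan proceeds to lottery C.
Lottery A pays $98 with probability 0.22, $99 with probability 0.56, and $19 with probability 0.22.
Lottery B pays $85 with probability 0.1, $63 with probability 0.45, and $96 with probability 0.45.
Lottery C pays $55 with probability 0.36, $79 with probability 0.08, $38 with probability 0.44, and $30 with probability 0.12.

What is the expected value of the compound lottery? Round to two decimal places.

EV(A) = 0.22 × 98 + 0.56 × 99 + 0.22 × 19 = 21.56 + 55.44 + 4.18 = 81.18
EV(B) = 0.1 × 85 + 0.45 × 63 + 0.45 × 96 = 8.5 + 28.35 + 43.2 = 80.05
EV(C) = 0.36 × 55 + 0.08 × 79 + 0.44 × 38 + 0.12 × 30 = 19.8 + 6.32 + 16.72 + 3.6 = 46.44
Overall = 0.32 × 81.18 + 0.5 × 80.05 + 0.18 × 46.44 = 25.9776 + 40.025 + 8.3592 = 74.3618

$74.36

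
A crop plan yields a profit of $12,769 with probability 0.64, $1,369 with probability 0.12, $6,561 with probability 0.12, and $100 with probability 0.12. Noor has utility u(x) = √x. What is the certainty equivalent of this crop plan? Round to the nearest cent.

E[u] = 0.64·√12769 + 0.12·√1369 + 0.12·√6561 + 0.12·√100 = 0.64·113 + 0.12·37 + 0.12·81 + 0.12·10 = 87.68
CE = (87.68)² = 7687.7824

$7,687.78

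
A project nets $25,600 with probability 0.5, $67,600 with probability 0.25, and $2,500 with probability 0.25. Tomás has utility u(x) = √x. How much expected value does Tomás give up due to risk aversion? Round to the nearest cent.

$5,518.75

E[u] = 0.5·√25600 + 0.25·√67600 + 0.25·√2500 = 0.5·160 + 0.25·260 + 0.25·50 = 157.5
CE = (157.5)² = 24806.25
Risk premium = EV − CE = 30325 − 24806.25 = 5518.75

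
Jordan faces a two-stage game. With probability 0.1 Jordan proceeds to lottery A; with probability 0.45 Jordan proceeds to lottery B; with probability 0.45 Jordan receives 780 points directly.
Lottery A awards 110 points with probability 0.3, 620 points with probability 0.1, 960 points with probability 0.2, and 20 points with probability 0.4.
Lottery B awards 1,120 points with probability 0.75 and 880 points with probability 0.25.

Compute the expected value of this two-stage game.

EV(A) = 0.3 × 110 + 0.1 × 620 + 0.2 × 960 + 0.4 × 20 = 33 + 62 + 192 + 8 = 295
EV(B) = 0.75 × 1120 + 0.25 × 880 = 840 + 220 = 1060
Branch C: 780 (certain)
Overall = 0.1 × 295 + 0.45 × 1060 + 0.45 × 780 = 29.5 + 477 + 351 = 857.5

857.5 points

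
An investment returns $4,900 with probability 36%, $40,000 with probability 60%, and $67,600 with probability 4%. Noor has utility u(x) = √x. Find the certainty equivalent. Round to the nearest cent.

$24,211.36

E[u] = 0.36·√4900 + 0.6·√40000 + 0.04·√67600 = 0.36·70 + 0.6·200 + 0.04·260 = 155.6
CE = (155.6)² = 24211.36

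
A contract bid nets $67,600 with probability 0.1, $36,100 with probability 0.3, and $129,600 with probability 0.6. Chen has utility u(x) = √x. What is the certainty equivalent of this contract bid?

E[u] = 0.1·√67600 + 0.3·√36100 + 0.6·√129600 = 0.1·260 + 0.3·190 + 0.6·360 = 299
CE = (299)² = 89401

$89,401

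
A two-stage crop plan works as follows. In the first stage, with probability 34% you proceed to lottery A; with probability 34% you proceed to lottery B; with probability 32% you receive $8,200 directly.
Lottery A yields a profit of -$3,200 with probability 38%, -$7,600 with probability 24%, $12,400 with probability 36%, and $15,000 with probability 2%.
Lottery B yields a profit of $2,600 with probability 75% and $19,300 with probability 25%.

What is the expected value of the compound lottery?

EV(A) = 0.38 × (-3200) + 0.24 × (-7600) + 0.36 × 12400 + 0.02 × 15000 = -1216 − 1824 + 4464 + 300 = 1724
EV(B) = 0.75 × 2600 + 0.25 × 19300 = 1950 + 4825 = 6775
Branch C: 8200 (certain)
Overall = 0.34 × 1724 + 0.34 × 6775 + 0.32 × 8200 = 586.16 + 2303.5 + 2624 = 5513.66

$5,513.66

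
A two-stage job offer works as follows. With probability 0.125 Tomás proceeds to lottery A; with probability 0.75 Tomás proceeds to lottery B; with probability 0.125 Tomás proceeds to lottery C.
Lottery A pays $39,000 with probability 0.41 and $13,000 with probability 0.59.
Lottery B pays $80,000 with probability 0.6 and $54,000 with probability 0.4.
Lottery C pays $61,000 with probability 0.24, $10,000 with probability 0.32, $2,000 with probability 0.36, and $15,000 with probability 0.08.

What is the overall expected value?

$57,627.50

EV(A) = 0.41 × 39000 + 0.59 × 13000 = 15990 + 7670 = 23660
EV(B) = 0.6 × 80000 + 0.4 × 54000 = 48000 + 21600 = 69600
EV(C) = 0.24 × 61000 + 0.32 × 10000 + 0.36 × 2000 + 0.08 × 15000 = 14640 + 3200 + 720 + 1200 = 19760
Overall = 0.125 × 23660 + 0.75 × 69600 + 0.125 × 19760 = 2957.5 + 52200 + 2470 = 57627.5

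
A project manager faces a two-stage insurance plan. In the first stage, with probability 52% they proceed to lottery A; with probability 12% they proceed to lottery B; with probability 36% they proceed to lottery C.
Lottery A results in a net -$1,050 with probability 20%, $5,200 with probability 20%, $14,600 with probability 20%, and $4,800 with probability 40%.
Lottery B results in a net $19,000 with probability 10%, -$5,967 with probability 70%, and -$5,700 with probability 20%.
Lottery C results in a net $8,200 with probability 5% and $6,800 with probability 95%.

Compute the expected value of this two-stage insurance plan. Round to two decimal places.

$5,011.57

EV(A) = 0.2 × (-1050) + 0.2 × 5200 + 0.2 × 14600 + 0.4 × 4800 = -210 + 1040 + 2920 + 1920 = 5670
EV(B) = 0.1 × 19000 + 0.7 × (-5967) + 0.2 × (-5700) = 1900 − 4176.9 − 1140 = -3416.9
EV(C) = 0.05 × 8200 + 0.95 × 6800 = 410 + 6460 = 6870
Overall = 0.52 × 5670 + 0.12 × (-3416.9) + 0.36 × 6870 = 2948.4 − 410.028 + 2473.2 = 5011.572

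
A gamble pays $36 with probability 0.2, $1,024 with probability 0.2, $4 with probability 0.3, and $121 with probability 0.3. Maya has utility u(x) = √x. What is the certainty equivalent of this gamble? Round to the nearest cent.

$132.25

E[u] = 0.2·√36 + 0.2·√1024 + 0.3·√4 + 0.3·√121 = 0.2·6 + 0.2·32 + 0.3·2 + 0.3·11 = 11.5
CE = (11.5)² = 132.25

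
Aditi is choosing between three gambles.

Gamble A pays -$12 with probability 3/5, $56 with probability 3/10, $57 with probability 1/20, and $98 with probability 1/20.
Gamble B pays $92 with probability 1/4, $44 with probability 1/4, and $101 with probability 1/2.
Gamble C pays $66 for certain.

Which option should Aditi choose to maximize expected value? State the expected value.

Gamble B ($84.50)

Gamble A = 3/5 × (-12) + 3/10 × 56 + 1/20 × 57 + 1/20 × 98 = -7.2 + 16.8 + 2.85 + 4.9 = 17.35
Gamble B = 1/4 × 92 + 1/4 × 44 + 1/2 × 101 = 23 + 11 + 50.5 = 84.5
Gamble C: 66 (certain)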